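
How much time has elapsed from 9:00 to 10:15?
From 9:00 to 10:15:
(10 x 60 + 15) - (9 x 60 + 0) = 615 - 540 = 75 minutes
= 1 hour and 15 minutes

Final answer: 1 hour and 15 minutes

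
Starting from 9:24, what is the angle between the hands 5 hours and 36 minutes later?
First find the time 5 hours and 36 minutes after 9:24.
Total minutes: 9 x 60 + 24 + 5 x 60 + 36 = 900.
900 mod 720 = 180 minutes = 3:00.
Now compute the angle at 3:00:
Hour hand: 3 x 30 + 0 x 0.5 = 90 degrees
Minute hand: 0 x 6 = 0 degrees
Difference: |90 - 0| = 90 degrees
The angle is 90 degrees

Final answer: 90 degrees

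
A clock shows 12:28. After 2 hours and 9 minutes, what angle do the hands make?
First find the time 2 hours and 9 minutes after 12:28.
Total minutes: 12 x 60 + 28 + 2 x 60 + 9 = 877.
877 mod 720 = 157 minutes = 2:37.
Now compute the angle at 2:37:
Hour hand: 2 x 30 + 37 x 0.5 = 78.5 degrees
Minute hand: 37 x 6 = 222 degrees
Difference: |78.5 - 222| = 143.5 degrees
The angle is 143.5 degrees

Final answer: 143.5 degrees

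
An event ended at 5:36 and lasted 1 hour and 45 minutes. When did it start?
Starting time: 5:36 = 336 total minutes past 12:00
Subtracting: 1 hour and 45 minutes = 105 minutes
336 - 105 = 231 minutes
= 3 hours and 51 minutes past 12:00 = 3:51

Final answer: 3:51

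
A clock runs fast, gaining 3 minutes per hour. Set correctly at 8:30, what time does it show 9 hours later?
For every 60 true minutes, the faulty clock advances 60 + 3 = 63 minutes.
True elapsed: 9 hours = 540 minutes.
Faulty clock advances: 540 x 63/60 = 567 minutes (drift: 27 minutes ahead).
Shown time: 8:30 + 567 minutes = 5:57.

Final answer: 5:57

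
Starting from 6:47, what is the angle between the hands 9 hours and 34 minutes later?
First find the time 9 hours and 34 minutes after 6:47.
Total minutes: 6 x 60 + 47 + 9 x 60 + 34 = 981.
981 mod 720 = 261 minutes = 4:21.
Now compute the angle at 4:21:
Hour hand: 4 x 30 + 21 x 0.5 = 130.5 degrees
Minute hand: 21 x 6 = 126 degrees
Difference: |130.5 - 126| = 4.5 degrees
The angle is 4.5 degrees

Final answer: 4.5 degrees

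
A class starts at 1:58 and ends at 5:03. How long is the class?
From 1:58 to 5:03:
(5 x 60 + 3) - (1 x 60 + 58) = 303 - 118 = 185 minutes
= 3 hours and 5 minutes

Final answer: 3 hours and 5 minutes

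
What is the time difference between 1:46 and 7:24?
From 1:46 to 7:24:
(7 x 60 + 24) - (1 x 60 + 46) = 444 - 106 = 338 minutes
= 5 hours and 38 minutes

Final answer: 5 hours and 38 minutes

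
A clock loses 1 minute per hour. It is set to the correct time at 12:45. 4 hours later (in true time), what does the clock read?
For every 60 true minutes, the faulty clock advances 60 - 1 = 59 minutes.
True elapsed: 4 hours = 240 minutes.
Faulty clock advances: 240 x 59/60 = 236 minutes (drift: 4 minutes behind).
Shown time: 12:45 + 236 minutes = 4:41.

Final answer: 4:41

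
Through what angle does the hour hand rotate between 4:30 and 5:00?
The hour hand moves 0.5 degrees per minute.
Time elapsed: 5:00 - 4:30 = 30 minutes
Angular displacement: 30 x 0.5 = 15 degrees

Final answer: 15 degrees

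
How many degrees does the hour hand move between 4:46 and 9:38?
The hour hand moves 0.5 degrees per minute.
Time elapsed: 9:38 - 4:46 = 292 minutes
Angular displacement: 292 x 0.5 = 146 degrees

Final answer: 146 degrees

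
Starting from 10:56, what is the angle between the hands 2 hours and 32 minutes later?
First find the time 2 hours and 32 minutes after 10:56.
Total minutes: 10 x 60 + 56 + 2 x 60 + 32 = 808.
808 mod 720 = 88 minutes = 1:28.
Now compute the angle at 1:28:
Hour hand: 1 x 30 + 28 x 0.5 = 44 degrees
Minute hand: 28 x 6 = 168 degrees
Difference: |44 - 168| = 124 degrees
The angle is 124 degrees

Final answer: 124 degrees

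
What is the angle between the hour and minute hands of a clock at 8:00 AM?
Hour hand position: 8 x 30 + 0 x 0.5 = 240 degrees
Minute hand position: 0 x 6 = 0 degrees
Difference: |240 - 0| = 240 degrees
Since 240 > 180, the smaller angle is 360 - 240 = 120 degrees

Final answer: 120 degrees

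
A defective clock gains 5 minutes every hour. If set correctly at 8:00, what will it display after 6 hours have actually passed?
For every 60 true minutes, the faulty clock advances 60 + 5 = 65 minutes.
True elapsed: 6 hours = 360 minutes.
Faulty clock advances: 360 x 65/60 = 390 minutes (drift: 30 minutes ahead).
Shown time: 8:00 + 390 minutes = 2:30.

Final answer: 2:30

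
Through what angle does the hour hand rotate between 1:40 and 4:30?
The hour hand moves 0.5 degrees per minute.
Time elapsed: 4:30 - 1:40 = 170 minutes
Angular displacement: 170 x 0.5 = 85 degrees

Final answer: 85 degrees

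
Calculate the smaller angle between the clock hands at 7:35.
Hour hand position: 7 x 30 + 35 x 0.5 = 227.5 degrees
Minute hand position: 35 x 6 = 210 degrees
Difference: |227.5 - 210| = 17.5 degrees
The angle between the hands is 17.5 degrees

Final answer: 17.5 degrees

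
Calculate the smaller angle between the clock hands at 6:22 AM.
Hour hand position: 6 x 30 + 22 x 0.5 = 191 degrees
Minute hand position: 22 x 6 = 132 degrees
Difference: |191 - 132| = 59 degrees
The angle between the hands is 59 degrees

Final answer: 59 degrees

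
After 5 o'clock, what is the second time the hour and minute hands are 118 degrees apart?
At t minutes past 5:00, the hour hand is at 30 x 5 + 0.5t degrees and the minute hand is at 6t degrees.
The smaller angle between them is 118 degrees when |30H - 5.5t| = 118 or |30H - 5.5t| = 242.
With H = 5, solve 30 x 5 - 5.5t = +/- target for each target:
  t = (30 x 5 - 118) / 5.5 = 5.82
  t = (30 x 5 + 118) / 5.5 = 48.73
  t = (30 x 5 - 242) / 5.5 = -16.73 (outside (0, 60))
  t = (30 x 5 + 242) / 5.5 = 71.27 (outside (0, 60))
Valid solutions in (0, 60): {5.82, 48.73} minutes.
The second occurrence is t = 48.73 minutes.
The hands form a 118-degree angle at 48.73 minutes past 5:00.

Final answer: 48.73 minutes past 5:00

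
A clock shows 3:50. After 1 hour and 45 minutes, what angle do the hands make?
First find the time 1 hour and 45 minutes after 3:50.
Total minutes: 3 x 60 + 50 + 1 x 60 + 45 = 335.
335 mod 720 = 335 minutes = 5:35.
Now compute the angle at 5:35:
Hour hand: 5 x 30 + 35 x 0.5 = 167.5 degrees
Minute hand: 35 x 6 = 210 degrees
Difference: |167.5 - 210| = 42.5 degrees
The angle is 42.5 degrees

Final answer: 42.5 degrees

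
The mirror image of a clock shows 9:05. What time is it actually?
Reflection across the vertical (12-6) axis maps a hand at angle A degrees to (360 - A) degrees, which sends a reading of T minutes past 12:00 to (720 - T) minutes past 12:00.
Mirror reads 9:05 = 545 minutes past 12:00.
Actual time: (720 - 545) mod 720 = 175 minutes = 2:55.

Final answer: 2:55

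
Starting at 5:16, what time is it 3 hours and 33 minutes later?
Starting time: 5:16
Adding 33 minutes to 16 minutes: 16 + 33 = 49 minutes
Adding 3 hours: 5 + 3 = 8
Final time: 8:49

Final answer: 8:49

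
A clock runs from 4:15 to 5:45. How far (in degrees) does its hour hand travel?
The hour hand moves 0.5 degrees per minute.
Time elapsed: 5:45 - 4:15 = 90 minutes
Angular displacement: 90 x 0.5 = 45 degrees

Final answer: 45 degrees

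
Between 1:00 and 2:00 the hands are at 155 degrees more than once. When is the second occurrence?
At t minutes past 1:00, the hour hand is at 30 x 1 + 0.5t degrees and the minute hand is at 6t degrees.
The smaller angle between them is 155 degrees when |30H - 5.5t| = 155 or |30H - 5.5t| = 205.
With H = 1, solve 30 x 1 - 5.5t = +/- target for each target:
  t = (30 x 1 - 155) / 5.5 = -22.73 (outside (0, 60))
  t = (30 x 1 + 155) / 5.5 = 33.64
  t = (30 x 1 - 205) / 5.5 = -31.82 (outside (0, 60))
  t = (30 x 1 + 205) / 5.5 = 42.73
Valid solutions in (0, 60): {33.64, 42.73} minutes.
The second occurrence is t = 42.73 minutes.
The hands form a 155-degree angle at 42.73 minutes past 1:00.

Final answer: 42.73 minutes past 1:00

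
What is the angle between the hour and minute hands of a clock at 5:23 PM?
Hour hand position: 5 x 30 + 23 x 0.5 = 161.5 degrees
Minute hand position: 23 x 6 = 138 degrees
Difference: |161.5 - 138| = 23.5 degrees
The angle between the hands is 23.5 degrees

Final answer: 23.5 degrees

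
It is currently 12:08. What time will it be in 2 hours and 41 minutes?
Starting time: 12:08
Adding 41 minutes to 8 minutes: 8 + 41 = 49 minutes
Adding 2 hours: 12 + 2 = 14 - 12 = 2
Final time: 2:49

Final answer: 2:49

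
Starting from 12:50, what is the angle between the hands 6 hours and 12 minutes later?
First find the time 6 hours and 12 minutes after 12:50.
Total minutes: 12 x 60 + 50 + 6 x 60 + 12 = 1142.
1142 mod 720 = 422 minutes = 7:02.
Now compute the angle at 7:02:
Hour hand: 7 x 30 + 2 x 0.5 = 211 degrees
Minute hand: 2 x 6 = 12 degrees
Difference: |211 - 12| = 199 degrees
Smaller angle: 360 - 199 = 161 degrees

Final answer: 161 degrees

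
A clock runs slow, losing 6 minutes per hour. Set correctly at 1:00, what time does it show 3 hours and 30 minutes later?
For every 60 true minutes, the faulty clock advances 60 - 6 = 54 minutes.
True elapsed: 3 hours and 30 minutes = 210 minutes.
Faulty clock advances: 210 x 54/60 = 189 minutes (drift: 21 minutes behind).
Shown time: 1:00 + 189 minutes = 4:09.

Final answer: 4:09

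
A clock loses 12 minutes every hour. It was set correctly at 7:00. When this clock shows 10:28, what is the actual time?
For every 60 true minutes, the faulty clock advances 48 minutes, so 1 faulty-clock minute corresponds to 60/48 true minutes.
From 7:00 to 10:28 on the faulty dial is 208 minutes.
True elapsed: 208 x 60/48 = 260 minutes = 4 hours and 20 minutes.
True time: 7:00 + 4 hours and 20 minutes = 11:20.

Final answer: 11:20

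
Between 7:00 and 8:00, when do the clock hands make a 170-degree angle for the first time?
At t minutes past 7:00, the hour hand is at 30 x 7 + 0.5t degrees and the minute hand is at 6t degrees.
The smaller angle between them is 170 degrees when |30H - 5.5t| = 170 or |30H - 5.5t| = 190.
With H = 7, solve 30 x 7 - 5.5t = +/- target for each target:
  t = (30 x 7 - 170) / 5.5 = 7.27
  t = (30 x 7 + 170) / 5.5 = 69.09 (outside (0, 60))
  t = (30 x 7 - 190) / 5.5 = 3.64
  t = (30 x 7 + 190) / 5.5 = 72.73 (outside (0, 60))
Valid solutions in (0, 60): {3.64, 7.27} minutes.
The first occurrence is t = 3.64 minutes.
The hands form a 170-degree angle at 3.64 minutes past 7:00.

Final answer: 3.64 minutes past 7:00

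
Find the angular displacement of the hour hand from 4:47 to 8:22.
The hour hand moves 0.5 degrees per minute.
Time elapsed: 8:22 - 4:47 = 215 minutes
Angular displacement: 215 x 0.5 = 107.5 degrees

Final answer: 107.5 degrees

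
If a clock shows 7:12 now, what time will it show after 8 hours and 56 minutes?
Starting time: 7:12
Adding 56 minutes to 12 minutes: 12 + 56 = 68 minutes = 1 hour and 8 minutes
Adding 8 hours: 7 + 8 + 1 (carry) = 16 - 12 = 4
Final time: 4:08

Final answer: 4:08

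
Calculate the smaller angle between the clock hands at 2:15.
Hour hand position: 2 x 30 + 15 x 0.5 = 67.5 degrees
Minute hand position: 15 x 6 = 90 degrees
Difference: |67.5 - 90| = 22.5 degrees
The angle between the hands is 22.5 degrees

Final answer: 22.5 degrees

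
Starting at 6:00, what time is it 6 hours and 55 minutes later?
Starting time: 6:00
Adding 55 minutes to 0 minutes: 0 + 55 = 55 minutes
Adding 6 hours: 6 + 6 = 12
Final time: 12:55

Final answer: 12:55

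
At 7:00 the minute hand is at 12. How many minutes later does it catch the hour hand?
The minute hand gains 5.5 degrees per minute on the hour hand.
At 7:00, the hour hand is at 210 degrees and the minute hand is at 0 degrees.
The gap is 210 degrees. Time to close: 210/5.5 = 60 x 7/11 = 38.18 minutes.
The hands overlap at 38.18 minutes past 7:00.

Final answer: 38.18 minutes past 7:00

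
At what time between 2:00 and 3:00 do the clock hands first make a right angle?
At t minutes past 2:00, the hour hand is at 30 x 2 + 0.5t degrees and the minute hand is at 6t degrees.
The smaller angle between them is 90 degrees when |30H - 5.5t| = 90 or |30H - 5.5t| = 270.
With H = 2, solve 30 x 2 - 5.5t = +/- target for each target:
  t = (30 x 2 - 90) / 5.5 = -5.45 (outside (0, 60))
  t = (30 x 2 + 90) / 5.5 = 27.27
  t = (30 x 2 - 270) / 5.5 = -38.18 (outside (0, 60))
  t = (30 x 2 + 270) / 5.5 = 60 (outside (0, 60))
Valid solutions in (0, 60): {27.27} minutes.
First occurrence: t = 27.27 minutes.
The hands are at right angles at 27.27 minutes past 2:00.

Final answer: 27.27 minutes past 2:00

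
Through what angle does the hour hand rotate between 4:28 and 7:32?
The hour hand moves 0.5 degrees per minute.
Time elapsed: 7:32 - 4:28 = 184 minutes
Angular displacement: 184 x 0.5 = 92 degrees

Final answer: 92 degrees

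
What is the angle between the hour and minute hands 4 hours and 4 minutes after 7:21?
First find the time 4 hours and 4 minutes after 7:21.
Total minutes: 7 x 60 + 21 + 4 x 60 + 4 = 685.
685 mod 720 = 685 minutes = 11:25.
Now compute the angle at 11:25:
Hour hand: 11 x 30 + 25 x 0.5 = 342.5 degrees
Minute hand: 25 x 6 = 150 degrees
Difference: |342.5 - 150| = 192.5 degrees
Smaller angle: 360 - 192.5 = 167.5 degrees

Final answer: 167.5 degrees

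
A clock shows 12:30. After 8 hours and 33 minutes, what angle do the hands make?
First find the time 8 hours and 33 minutes after 12:30.
Total minutes: 12 x 60 + 30 + 8 x 60 + 33 = 1263.
1263 mod 720 = 543 minutes = 9:03.
Now compute the angle at 9:03:
Hour hand: 9 x 30 + 3 x 0.5 = 271.5 degrees
Minute hand: 3 x 6 = 18 degrees
Difference: |271.5 - 18| = 253.5 degrees
Smaller angle: 360 - 253.5 = 106.5 degrees

Final answer: 106.5 degrees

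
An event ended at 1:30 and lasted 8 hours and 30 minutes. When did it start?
Starting time: 1:30 = 90 total minutes past 12:00
Subtracting: 8 hours and 30 minutes = 510 minutes
90 - 510 = -420 (negative, add 12 hours = 720) = 300 minutes
= 5 hours past 12:00 = 5:00

Final answer: 5:00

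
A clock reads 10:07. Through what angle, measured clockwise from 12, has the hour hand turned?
The hour hand moves 30 degrees per hour and 0.5 degrees per minute.
At 10:07: (10) x 30 + 7 x 0.5 = 300 + 3.5 = 303.5 degrees

Final answer: 303.5 degrees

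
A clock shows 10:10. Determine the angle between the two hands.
Hour hand position: 10 x 30 + 10 x 0.5 = 305 degrees
Minute hand position: 10 x 6 = 60 degrees
Difference: |305 - 60| = 245 degrees
Since 245 > 180, the smaller angle is 360 - 245 = 115 degrees

Final answer: 115 degrees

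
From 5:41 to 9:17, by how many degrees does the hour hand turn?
The hour hand moves 0.5 degrees per minute.
Time elapsed: 9:17 - 5:41 = 216 minutes
Angular displacement: 216 x 0.5 = 108 degrees

Final answer: 108 degrees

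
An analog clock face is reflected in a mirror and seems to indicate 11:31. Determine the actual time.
Reflection across the vertical (12-6) axis maps a hand at angle A degrees to (360 - A) degrees, which sends a reading of T minutes past 12:00 to (720 - T) minutes past 12:00.
Mirror reads 11:31 = 691 minutes past 12:00.
Actual time: (720 - 691) mod 720 = 29 minutes = 12:29.

Final answer: 12:29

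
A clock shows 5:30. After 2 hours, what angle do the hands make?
First find the time 2 hours after 5:30.
Total minutes: 5 x 60 + 30 + 2 x 60 + 0 = 450.
450 mod 720 = 450 minutes = 7:30.
Now compute the angle at 7:30:
Hour hand: 7 x 30 + 30 x 0.5 = 225 degrees
Minute hand: 30 x 6 = 180 degrees
Difference: |225 - 180| = 45 degrees
The angle is 45 degrees

Final answer: 45 degrees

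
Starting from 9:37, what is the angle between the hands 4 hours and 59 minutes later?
First find the time 4 hours and 59 minutes after 9:37.
Total minutes: 9 x 60 + 37 + 4 x 60 + 59 = 876.
876 mod 720 = 156 minutes = 2:36.
Now compute the angle at 2:36:
Hour hand: 2 x 30 + 36 x 0.5 = 78 degrees
Minute hand: 36 x 6 = 216 degrees
Difference: |78 - 216| = 138 degrees
The angle is 138 degrees

Final answer: 138 degrees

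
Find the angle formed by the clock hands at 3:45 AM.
Hour hand position: 3 x 30 + 45 x 0.5 = 112.5 degrees
Minute hand position: 45 x 6 = 270 degrees
Difference: |112.5 - 270| = 157.5 degrees
The angle between the hands is 157.5 degrees

Final answer: 157.5 degrees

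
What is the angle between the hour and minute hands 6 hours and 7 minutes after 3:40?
First find the time 6 hours and 7 minutes after 3:40.
Total minutes: 3 x 60 + 40 + 6 x 60 + 7 = 587.
587 mod 720 = 587 minutes = 9:47.
Now compute the angle at 9:47:
Hour hand: 9 x 30 + 47 x 0.5 = 293.5 degrees
Minute hand: 47 x 6 = 282 degrees
Difference: |293.5 - 282| = 11.5 degrees
The angle is 11.5 degrees

Final answer: 11.5 degrees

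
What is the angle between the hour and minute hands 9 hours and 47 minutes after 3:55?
First find the time 9 hours and 47 minutes after 3:55.
Total minutes: 3 x 60 + 55 + 9 x 60 + 47 = 822.
822 mod 720 = 102 minutes = 1:42.
Now compute the angle at 1:42:
Hour hand: 1 x 30 + 42 x 0.5 = 51 degrees
Minute hand: 42 x 6 = 252 degrees
Difference: |51 - 252| = 201 degrees
Smaller angle: 360 - 201 = 159 degrees

Final answer: 159 degrees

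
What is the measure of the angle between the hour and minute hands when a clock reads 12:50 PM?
Hour hand position: 0 x 30 + 50 x 0.5 = 25 degrees
Minute hand position: 50 x 6 = 300 degrees
Difference: |25 - 300| = 275 degrees
Since 275 > 180, the smaller angle is 360 - 275 = 85 degrees

Final answer: 85 degrees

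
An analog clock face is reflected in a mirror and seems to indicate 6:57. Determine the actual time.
Reflection across the vertical (12-6) axis maps a hand at angle A degrees to (360 - A) degrees, which sends a reading of T minutes past 12:00 to (720 - T) minutes past 12:00.
Mirror reads 6:57 = 417 minutes past 12:00.
Actual time: (720 - 417) mod 720 = 303 minutes = 5:03.

Final answer: 5:03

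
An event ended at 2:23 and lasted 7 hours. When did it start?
Starting time: 2:23 = 143 total minutes past 12:00
Subtracting: 7 hours = 420 minutes
143 - 420 = -277 (negative, add 12 hours = 720) = 443 minutes
= 7 hours and 23 minutes past 12:00 = 7:23

Final answer: 7:23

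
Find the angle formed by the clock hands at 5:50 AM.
Hour hand position: 5 x 30 + 50 x 0.5 = 175 degrees
Minute hand position: 50 x 6 = 300 degrees
Difference: |175 - 300| = 125 degrees
The angle between the hands is 125 degrees

Final answer: 125 degrees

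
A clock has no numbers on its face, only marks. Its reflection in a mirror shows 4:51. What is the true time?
Reflection across the vertical (12-6) axis maps a hand at angle A degrees to (360 - A) degrees, which sends a reading of T minutes past 12:00 to (720 - T) minutes past 12:00.
Mirror reads 4:51 = 291 minutes past 12:00.
Actual time: (720 - 291) mod 720 = 429 minutes = 7:09.

Final answer: 7:09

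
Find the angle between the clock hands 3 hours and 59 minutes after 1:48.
First find the time 3 hours and 59 minutes after 1:48.
Total minutes: 1 x 60 + 48 + 3 x 60 + 59 = 347.
347 mod 720 = 347 minutes = 5:47.
Now compute the angle at 5:47:
Hour hand: 5 x 30 + 47 x 0.5 = 173.5 degrees
Minute hand: 47 x 6 = 282 degrees
Difference: |173.5 - 282| = 108.5 degrees
The angle is 108.5 degrees

Final answer: 108.5 degrees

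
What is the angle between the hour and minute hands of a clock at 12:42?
Hour hand position: 0 x 30 + 42 x 0.5 = 21 degrees
Minute hand position: 42 x 6 = 252 degrees
Difference: |21 - 252| = 231 degrees
Since 231 > 180, the smaller angle is 360 - 231 = 129 degrees

Final answer: 129 degrees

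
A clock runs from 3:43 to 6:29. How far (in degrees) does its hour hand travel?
The hour hand moves 0.5 degrees per minute.
Time elapsed: 6:29 - 3:43 = 166 minutes
Angular displacement: 166 x 0.5 = 83 degrees

Final answer: 83 degrees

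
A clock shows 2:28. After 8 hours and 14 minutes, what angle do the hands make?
First find the time 8 hours and 14 minutes after 2:28.
Total minutes: 2 x 60 + 28 + 8 x 60 + 14 = 642.
642 mod 720 = 642 minutes = 10:42.
Now compute the angle at 10:42:
Hour hand: 10 x 30 + 42 x 0.5 = 321 degrees
Minute hand: 42 x 6 = 252 degrees
Difference: |321 - 252| = 69 degrees
The angle is 69 degrees

Final answer: 69 degrees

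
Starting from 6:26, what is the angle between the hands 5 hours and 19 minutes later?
First find the time 5 hours and 19 minutes after 6:26.
Total minutes: 6 x 60 + 26 + 5 x 60 + 19 = 705.
705 mod 720 = 705 minutes = 11:45.
Now compute the angle at 11:45:
Hour hand: 11 x 30 + 45 x 0.5 = 352.5 degrees
Minute hand: 45 x 6 = 270 degrees
Difference: |352.5 - 270| = 82.5 degrees
The angle is 82.5 degrees

Final answer: 82.5 degrees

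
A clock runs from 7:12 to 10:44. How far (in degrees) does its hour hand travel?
The hour hand moves 0.5 degrees per minute.
Time elapsed: 10:44 - 7:12 = 212 minutes
Angular displacement: 212 x 0.5 = 106 degrees

Final answer: 106 degrees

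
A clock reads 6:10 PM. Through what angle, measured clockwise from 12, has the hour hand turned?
The hour hand moves 30 degrees per hour and 0.5 degrees per minute.
At 6:10: (6) x 30 + 10 x 0.5 = 180 + 5 = 185 degrees

Final answer: 185 degrees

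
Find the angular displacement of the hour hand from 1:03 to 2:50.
The hour hand moves 0.5 degrees per minute.
Time elapsed: 2:50 - 1:03 = 107 minutes
Angular displacement: 107 x 0.5 = 53.5 degrees

Final answer: 53.5 degrees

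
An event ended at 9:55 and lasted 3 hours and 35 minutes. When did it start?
Starting time: 9:55 = 595 total minutes past 12:00
Subtracting: 3 hours and 35 minutes = 215 minutes
595 - 215 = 380 minutes
= 6 hours and 20 minutes past 12:00 = 6:20

Final answer: 6:20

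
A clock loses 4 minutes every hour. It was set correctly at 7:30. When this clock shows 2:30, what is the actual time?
For every 60 true minutes, the faulty clock advances 56 minutes, so 1 faulty-clock minute corresponds to 60/56 true minutes.
From 7:30 to 2:30 on the faulty dial is 420 minutes.
True elapsed: 420 x 60/56 = 450 minutes = 7 hours and 30 minutes.
True time: 7:30 + 7 hours and 30 minutes = 3:00.

Final answer: 3:00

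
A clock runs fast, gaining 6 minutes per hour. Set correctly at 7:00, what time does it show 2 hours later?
For every 60 true minutes, the faulty clock advances 60 + 6 = 66 minutes.
True elapsed: 2 hours = 120 minutes.
Faulty clock advances: 120 x 66/60 = 132 minutes (drift: 12 minutes ahead).
Shown time: 7:00 + 132 minutes = 9:12.

Final answer: 9:12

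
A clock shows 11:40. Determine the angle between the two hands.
Hour hand position: 11 x 30 + 40 x 0.5 = 350 degrees
Minute hand position: 40 x 6 = 240 degrees
Difference: |350 - 240| = 110 degrees
The angle between the hands is 110 degrees

Final answer: 110 degrees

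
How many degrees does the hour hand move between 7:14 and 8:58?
The hour hand moves 0.5 degrees per minute.
Time elapsed: 8:58 - 7:14 = 104 minutes
Angular displacement: 104 x 0.5 = 52 degrees

Final answer: 52 degrees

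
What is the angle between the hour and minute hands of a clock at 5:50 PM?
Hour hand position: 5 x 30 + 50 x 0.5 = 175 degrees
Minute hand position: 50 x 6 = 300 degrees
Difference: |175 - 300| = 125 degrees
The angle between the hands is 125 degrees

Final answer: 125 degrees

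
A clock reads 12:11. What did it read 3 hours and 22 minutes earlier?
Starting time: 12:11 = 11 total minutes past 12:00
Subtracting: 3 hours and 22 minutes = 202 minutes
11 - 202 = -191 (negative, add 12 hours = 720) = 529 minutes
= 8 hours and 49 minutes past 12:00 = 8:49

Final answer: 8:49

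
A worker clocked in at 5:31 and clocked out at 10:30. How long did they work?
From 5:31 to 10:30:
(10 x 60 + 30) - (5 x 60 + 31) = 630 - 331 = 299 minutes
= 4 hours and 59 minutes

Final answer: 4 hours and 59 minutes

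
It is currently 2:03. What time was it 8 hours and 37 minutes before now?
Starting time: 2:03 = 123 total minutes past 12:00
Subtracting: 8 hours and 37 minutes = 517 minutes
123 - 517 = -394 (negative, add 12 hours = 720) = 326 minutes
= 5 hours and 26 minutes past 12:00 = 5:26

Final answer: 5:26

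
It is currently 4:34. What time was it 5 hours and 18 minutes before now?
Starting time: 4:34 = 274 total minutes past 12:00
Subtracting: 5 hours and 18 minutes = 318 minutes
274 - 318 = -44 (negative, add 12 hours = 720) = 676 minutes
= 11 hours and 16 minutes past 12:00 = 11:16

Final answer: 11:16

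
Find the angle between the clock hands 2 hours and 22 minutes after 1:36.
First find the time 2 hours and 22 minutes after 1:36.
Total minutes: 1 x 60 + 36 + 2 x 60 + 22 = 238.
238 mod 720 = 238 minutes = 3:58.
Now compute the angle at 3:58:
Hour hand: 3 x 30 + 58 x 0.5 = 119 degrees
Minute hand: 58 x 6 = 348 degrees
Difference: |119 - 348| = 229 degrees
Smaller angle: 360 - 229 = 131 degrees

Final answer: 131 degrees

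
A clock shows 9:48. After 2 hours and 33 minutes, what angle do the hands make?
First find the time 2 hours and 33 minutes after 9:48.
Total minutes: 9 x 60 + 48 + 2 x 60 + 33 = 741.
741 mod 720 = 21 minutes = 12:21.
Now compute the angle at 12:21:
Hour hand: 0 x 30 + 21 x 0.5 = 10.5 degrees
Minute hand: 21 x 6 = 126 degrees
Difference: |10.5 - 126| = 115.5 degrees
The angle is 115.5 degrees

Final answer: 115.5 degrees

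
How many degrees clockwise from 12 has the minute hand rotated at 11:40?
The minute hand moves 6 degrees per minute.
At 11:40: 40 x 6 = 240 degrees

Final answer: 240 degrees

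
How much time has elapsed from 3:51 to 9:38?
From 3:51 to 9:38:
(9 x 60 + 38) - (3 x 60 + 51) = 578 - 231 = 347 minutes
= 5 hours and 47 minutes

Final answer: 5 hours and 47 minutes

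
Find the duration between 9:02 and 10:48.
From 9:02 to 10:48:
(10 x 60 + 48) - (9 x 60 + 2) = 648 - 542 = 106 minutes
= 1 hour and 46 minutes

Final answer: 1 hour and 46 minutes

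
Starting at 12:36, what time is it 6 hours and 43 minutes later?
Starting time: 12:36
Adding 43 minutes to 36 minutes: 36 + 43 = 79 minutes = 1 hour and 19 minutes
Adding 6 hours: 12 + 6 + 1 (carry) = 19 - 12 = 7
Final time: 7:19

Final answer: 7:19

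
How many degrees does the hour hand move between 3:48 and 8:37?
The hour hand moves 0.5 degrees per minute.
Time elapsed: 8:37 - 3:48 = 289 minutes
Angular displacement: 289 x 0.5 = 144.5 degrees

Final answer: 144.5 degrees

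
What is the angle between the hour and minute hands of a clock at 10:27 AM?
Hour hand position: 10 x 30 + 27 x 0.5 = 313.5 degrees
Minute hand position: 27 x 6 = 162 degrees
Difference: |313.5 - 162| = 151.5 degrees
The angle between the hands is 151.5 degrees

Final answer: 151.5 degrees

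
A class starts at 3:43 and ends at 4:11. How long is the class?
From 3:43 to 4:11:
(4 x 60 + 11) - (3 x 60 + 43) = 251 - 223 = 28 minutes
= 28 minutes

Final answer: 28 minutes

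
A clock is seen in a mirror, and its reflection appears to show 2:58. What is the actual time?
Reflection across the vertical (12-6) axis maps a hand at angle A degrees to (360 - A) degrees, which sends a reading of T minutes past 12:00 to (720 - T) minutes past 12:00.
Mirror reads 2:58 = 178 minutes past 12:00.
Actual time: (720 - 178) mod 720 = 542 minutes = 9:02.

Final answer: 9:02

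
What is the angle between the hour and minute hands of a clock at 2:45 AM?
Hour hand position: 2 x 30 + 45 x 0.5 = 82.5 degrees
Minute hand position: 45 x 6 = 270 degrees
Difference: |82.5 - 270| = 187.5 degrees
Since 187.5 > 180, the smaller angle is 360 - 187.5 = 172.5 degrees

Final answer: 172.5 degrees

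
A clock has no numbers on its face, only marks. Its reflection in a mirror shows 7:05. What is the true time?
Reflection across the vertical (12-6) axis maps a hand at angle A degrees to (360 - A) degrees, which sends a reading of T minutes past 12:00 to (720 - T) minutes past 12:00.
Mirror reads 7:05 = 425 minutes past 12:00.
Actual time: (720 - 425) mod 720 = 295 minutes = 4:55.

Final answer: 4:55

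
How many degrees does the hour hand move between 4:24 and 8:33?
The hour hand moves 0.5 degrees per minute.
Time elapsed: 8:33 - 4:24 = 249 minutes
Angular displacement: 249 x 0.5 = 124.5 degrees

Final answer: 124.5 degrees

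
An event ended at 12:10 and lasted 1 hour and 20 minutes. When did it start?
Starting time: 12:10 = 10 total minutes past 12:00
Subtracting: 1 hour and 20 minutes = 80 minutes
10 - 80 = -70 (negative, add 12 hours = 720) = 650 minutes
= 10 hours and 50 minutes past 12:00 = 10:50

Final answer: 10:50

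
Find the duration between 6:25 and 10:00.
From 6:25 to 10:00:
(10 x 60 + 0) - (6 x 60 + 25) = 600 - 385 = 215 minutes
= 3 hours and 35 minutes

Final answer: 3 hours and 35 minutes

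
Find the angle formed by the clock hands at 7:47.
Hour hand position: 7 x 30 + 47 x 0.5 = 233.5 degrees
Minute hand position: 47 x 6 = 282 degrees
Difference: |233.5 - 282| = 48.5 degrees
The angle between the hands is 48.5 degrees

Final answer: 48.5 degrees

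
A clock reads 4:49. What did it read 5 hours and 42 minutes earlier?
Starting time: 4:49 = 289 total minutes past 12:00
Subtracting: 5 hours and 42 minutes = 342 minutes
289 - 342 = -53 (negative, add 12 hours = 720) = 667 minutes
= 11 hours and 7 minutes past 12:00 = 11:07

Final answer: 11:07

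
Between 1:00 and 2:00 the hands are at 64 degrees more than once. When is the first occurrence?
At t minutes past 1:00, the hour hand is at 30 x 1 + 0.5t degrees and the minute hand is at 6t degrees.
The smaller angle between them is 64 degrees when |30H - 5.5t| = 64 or |30H - 5.5t| = 296.
With H = 1, solve 30 x 1 - 5.5t = +/- target for each target:
  t = (30 x 1 - 64) / 5.5 = -6.18 (outside (0, 60))
  t = (30 x 1 + 64) / 5.5 = 17.09
  t = (30 x 1 - 296) / 5.5 = -48.36 (outside (0, 60))
  t = (30 x 1 + 296) / 5.5 = 59.27
Valid solutions in (0, 60): {17.09, 59.27} minutes.
The first occurrence is t = 17.09 minutes.
The hands form a 64-degree angle at 17.09 minutes past 1:00.

Final answer: 17.09 minutes past 1:00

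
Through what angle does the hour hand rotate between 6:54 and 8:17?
The hour hand moves 0.5 degrees per minute.
Time elapsed: 8:17 - 6:54 = 83 minutes
Angular displacement: 83 x 0.5 = 41.5 degrees

Final answer: 41.5 degrees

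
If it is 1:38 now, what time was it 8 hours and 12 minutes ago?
Starting time: 1:38 = 98 total minutes past 12:00
Subtracting: 8 hours and 12 minutes = 492 minutes
98 - 492 = -394 (negative, add 12 hours = 720) = 326 minutes
= 5 hours and 26 minutes past 12:00 = 5:26

Final answer: 5:26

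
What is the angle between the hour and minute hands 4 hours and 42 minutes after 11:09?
First find the time 4 hours and 42 minutes after 11:09.
Total minutes: 11 x 60 + 9 + 4 x 60 + 42 = 951.
951 mod 720 = 231 minutes = 3:51.
Now compute the angle at 3:51:
Hour hand: 3 x 30 + 51 x 0.5 = 115.5 degrees
Minute hand: 51 x 6 = 306 degrees
Difference: |115.5 - 306| = 190.5 degrees
Smaller angle: 360 - 190.5 = 169.5 degrees

Final answer: 169.5 degrees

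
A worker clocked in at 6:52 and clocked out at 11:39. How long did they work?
From 6:52 to 11:39:
(11 x 60 + 39) - (6 x 60 + 52) = 699 - 412 = 287 minutes
= 4 hours and 47 minutes

Final answer: 4 hours and 47 minutes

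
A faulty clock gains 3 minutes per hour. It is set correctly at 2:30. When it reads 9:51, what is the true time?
For every 60 true minutes, the faulty clock advances 63 minutes, so 1 faulty-clock minute corresponds to 60/63 true minutes.
From 2:30 to 9:51 on the faulty dial is 441 minutes.
True elapsed: 441 x 60/63 = 420 minutes = 7 hours.
True time: 2:30 + 7 hours = 9:30.

Final answer: 9:30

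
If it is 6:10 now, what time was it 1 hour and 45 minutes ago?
Starting time: 6:10 = 370 total minutes past 12:00
Subtracting: 1 hour and 45 minutes = 105 minutes
370 - 105 = 265 minutes
= 4 hours and 25 minutes past 12:00 = 4:25

Final answer: 4:25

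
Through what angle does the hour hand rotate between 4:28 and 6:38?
The hour hand moves 0.5 degrees per minute.
Time elapsed: 6:38 - 4:28 = 130 minutes
Angular displacement: 130 x 0.5 = 65 degrees

Final answer: 65 degrees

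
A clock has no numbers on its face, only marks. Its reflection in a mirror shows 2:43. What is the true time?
Reflection across the vertical (12-6) axis maps a hand at angle A degrees to (360 - A) degrees, which sends a reading of T minutes past 12:00 to (720 - T) minutes past 12:00.
Mirror reads 2:43 = 163 minutes past 12:00.
Actual time: (720 - 163) mod 720 = 557 minutes = 9:17.

Final answer: 9:17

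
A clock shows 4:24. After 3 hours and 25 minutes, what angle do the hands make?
First find the time 3 hours and 25 minutes after 4:24.
Total minutes: 4 x 60 + 24 + 3 x 60 + 25 = 469.
469 mod 720 = 469 minutes = 7:49.
Now compute the angle at 7:49:
Hour hand: 7 x 30 + 49 x 0.5 = 234.5 degrees
Minute hand: 49 x 6 = 294 degrees
Difference: |234.5 - 294| = 59.5 degrees
The angle is 59.5 degrees

Final answer: 59.5 degrees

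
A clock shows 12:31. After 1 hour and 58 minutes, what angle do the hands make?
First find the time 1 hour and 58 minutes after 12:31.
Total minutes: 12 x 60 + 31 + 1 x 60 + 58 = 869.
869 mod 720 = 149 minutes = 2:29.
Now compute the angle at 2:29:
Hour hand: 2 x 30 + 29 x 0.5 = 74.5 degrees
Minute hand: 29 x 6 = 174 degrees
Difference: |74.5 - 174| = 99.5 degrees
The angle is 99.5 degrees

Final answer: 99.5 degrees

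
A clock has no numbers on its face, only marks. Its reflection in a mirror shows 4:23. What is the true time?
Reflection across the vertical (12-6) axis maps a hand at angle A degrees to (360 - A) degrees, which sends a reading of T minutes past 12:00 to (720 - T) minutes past 12:00.
Mirror reads 4:23 = 263 minutes past 12:00.
Actual time: (720 - 263) mod 720 = 457 minutes = 7:37.

Final answer: 7:37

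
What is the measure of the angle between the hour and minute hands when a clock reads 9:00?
Hour hand position: 9 x 30 + 0 x 0.5 = 270 degrees
Minute hand position: 0 x 6 = 0 degrees
Difference: |270 - 0| = 270 degrees
Since 270 > 180, the smaller angle is 360 - 270 = 90 degrees

Final answer: 90 degrees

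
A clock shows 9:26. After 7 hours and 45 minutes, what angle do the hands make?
First find the time 7 hours and 45 minutes after 9:26.
Total minutes: 9 x 60 + 26 + 7 x 60 + 45 = 1031.
1031 mod 720 = 311 minutes = 5:11.
Now compute the angle at 5:11:
Hour hand: 5 x 30 + 11 x 0.5 = 155.5 degrees
Minute hand: 11 x 6 = 66 degrees
Difference: |155.5 - 66| = 89.5 degrees
The angle is 89.5 degrees

Final answer: 89.5 degrees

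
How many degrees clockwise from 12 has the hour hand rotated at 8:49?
The hour hand moves 30 degrees per hour and 0.5 degrees per minute.
At 8:49: (8) x 30 + 49 x 0.5 = 240 + 24.5 = 264.5 degrees

Final answer: 264.5 degrees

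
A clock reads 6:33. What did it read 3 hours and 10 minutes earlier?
Starting time: 6:33 = 393 total minutes past 12:00
Subtracting: 3 hours and 10 minutes = 190 minutes
393 - 190 = 203 minutes
= 3 hours and 23 minutes past 12:00 = 3:23

Final answer: 3:23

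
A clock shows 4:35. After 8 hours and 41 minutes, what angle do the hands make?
First find the time 8 hours and 41 minutes after 4:35.
Total minutes: 4 x 60 + 35 + 8 x 60 + 41 = 796.
796 mod 720 = 76 minutes = 1:16.
Now compute the angle at 1:16:
Hour hand: 1 x 30 + 16 x 0.5 = 38 degrees
Minute hand: 16 x 6 = 96 degrees
Difference: |38 - 96| = 58 degrees
The angle is 58 degrees

Final answer: 58 degrees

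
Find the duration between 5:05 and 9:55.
From 5:05 to 9:55:
(9 x 60 + 55) - (5 x 60 + 5) = 595 - 305 = 290 minutes
= 4 hours and 50 minutes

Final answer: 4 hours and 50 minutes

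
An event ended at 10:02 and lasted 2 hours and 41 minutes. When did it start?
Starting time: 10:02 = 602 total minutes past 12:00
Subtracting: 2 hours and 41 minutes = 161 minutes
602 - 161 = 441 minutes
= 7 hours and 21 minutes past 12:00 = 7:21

Final answer: 7:21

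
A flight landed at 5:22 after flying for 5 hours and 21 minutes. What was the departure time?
Starting time: 5:22 = 322 total minutes past 12:00
Subtracting: 5 hours and 21 minutes = 321 minutes
322 - 321 = 1 minutes
= 1 minute past 12:00 = 12:01

Final answer: 12:01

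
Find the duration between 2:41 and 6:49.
From 2:41 to 6:49:
(6 x 60 + 49) - (2 x 60 + 41) = 409 - 161 = 248 minutes
= 4 hours and 8 minutes

Final answer: 4 hours and 8 minutes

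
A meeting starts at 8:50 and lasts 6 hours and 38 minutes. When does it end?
Starting time: 8:50
Adding 38 minutes to 50 minutes: 50 + 38 = 88 minutes = 1 hour and 28 minutes
Adding 6 hours: 8 + 6 + 1 (carry) = 15 - 12 = 3
Final time: 3:28

Final answer: 3:28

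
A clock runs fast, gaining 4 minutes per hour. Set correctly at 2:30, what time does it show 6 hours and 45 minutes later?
For every 60 true minutes, the faulty clock advances 60 + 4 = 64 minutes.
True elapsed: 6 hours and 45 minutes = 405 minutes.
Faulty clock advances: 405 x 64/60 = 432 minutes (drift: 27 minutes ahead).
Shown time: 2:30 + 432 minutes = 9:42.

Final answer: 9:42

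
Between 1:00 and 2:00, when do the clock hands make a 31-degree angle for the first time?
At t minutes past 1:00, the hour hand is at 30 x 1 + 0.5t degrees and the minute hand is at 6t degrees.
The smaller angle between them is 31 degrees when |30H - 5.5t| = 31 or |30H - 5.5t| = 329.
With H = 1, solve 30 x 1 - 5.5t = +/- target for each target:
  t = (30 x 1 - 31) / 5.5 = -0.18 (outside (0, 60))
  t = (30 x 1 + 31) / 5.5 = 11.09
  t = (30 x 1 - 329) / 5.5 = -54.36 (outside (0, 60))
  t = (30 x 1 + 329) / 5.5 = 65.27 (outside (0, 60))
Valid solutions in (0, 60): {11.09} minutes.
The first occurrence is t = 11.09 minutes.
The hands form a 31-degree angle at 11.09 minutes past 1:00.

Final answer: 11.09 minutes past 1:00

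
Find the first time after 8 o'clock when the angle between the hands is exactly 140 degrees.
At t minutes past 8:00, the hour hand is at 30 x 8 + 0.5t degrees and the minute hand is at 6t degrees.
The smaller angle between them is 140 degrees when |30H - 5.5t| = 140 or |30H - 5.5t| = 220.
With H = 8, solve 30 x 8 - 5.5t = +/- target for each target:
  t = (30 x 8 - 140) / 5.5 = 18.18
  t = (30 x 8 + 140) / 5.5 = 69.09 (outside (0, 60))
  t = (30 x 8 - 220) / 5.5 = 3.64
  t = (30 x 8 + 220) / 5.5 = 83.64 (outside (0, 60))
Valid solutions in (0, 60): {3.64, 18.18} minutes.
The first occurrence is t = 3.64 minutes.
The hands form a 140-degree angle at 3.64 minutes past 8:00.

Final answer: 3.64 minutes past 8:00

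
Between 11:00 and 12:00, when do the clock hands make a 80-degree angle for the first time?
At t minutes past 11:00, the hour hand is at 30 x 11 + 0.5t degrees and the minute hand is at 6t degrees.
The smaller angle between them is 80 degrees when |30H - 5.5t| = 80 or |30H - 5.5t| = 280.
With H = 11, solve 30 x 11 - 5.5t = +/- target for each target:
  t = (30 x 11 - 80) / 5.5 = 45.45
  t = (30 x 11 + 80) / 5.5 = 74.55 (outside (0, 60))
  t = (30 x 11 - 280) / 5.5 = 9.09
  t = (30 x 11 + 280) / 5.5 = 110.91 (outside (0, 60))
Valid solutions in (0, 60): {9.09, 45.45} minutes.
The first occurrence is t = 9.09 minutes.
The hands form a 80-degree angle at 9.09 minutes past 11:00.

Final answer: 9.09 minutes past 11:00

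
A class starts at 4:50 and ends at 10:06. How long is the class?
From 4:50 to 10:06:
(10 x 60 + 6) - (4 x 60 + 50) = 606 - 290 = 316 minutes
= 5 hours and 16 minutes

Final answer: 5 hours and 16 minutes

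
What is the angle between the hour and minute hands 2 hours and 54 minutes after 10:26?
First find the time 2 hours and 54 minutes after 10:26.
Total minutes: 10 x 60 + 26 + 2 x 60 + 54 = 800.
800 mod 720 = 80 minutes = 1:20.
Now compute the angle at 1:20:
Hour hand: 1 x 30 + 20 x 0.5 = 40 degrees
Minute hand: 20 x 6 = 120 degrees
Difference: |40 - 120| = 80 degrees
The angle is 80 degrees

Final answer: 80 degrees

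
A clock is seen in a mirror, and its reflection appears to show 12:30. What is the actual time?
Reflection across the vertical (12-6) axis maps a hand at angle A degrees to (360 - A) degrees, which sends a reading of T minutes past 12:00 to (720 - T) minutes past 12:00.
Mirror reads 12:30 = 30 minutes past 12:00.
Actual time: (720 - 30) mod 720 = 690 minutes = 11:30.

Final answer: 11:30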